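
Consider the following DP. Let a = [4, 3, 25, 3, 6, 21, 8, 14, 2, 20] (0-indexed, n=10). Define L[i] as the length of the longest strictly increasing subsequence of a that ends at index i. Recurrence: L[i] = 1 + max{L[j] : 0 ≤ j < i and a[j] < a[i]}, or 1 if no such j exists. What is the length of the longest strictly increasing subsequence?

5

   i    0    1    2    3    4    5    6    7    8    9
a[i]    4    3   25    3    6   21    8   14    2   20
L[i]    1    1    2    1    2    3    3    4    1    5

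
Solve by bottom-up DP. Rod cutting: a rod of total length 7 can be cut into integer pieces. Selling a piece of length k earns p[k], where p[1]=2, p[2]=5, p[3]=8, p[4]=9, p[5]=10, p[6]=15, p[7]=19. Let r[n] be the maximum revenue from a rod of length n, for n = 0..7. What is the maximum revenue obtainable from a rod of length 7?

19

   n    0    1    2    3    4    5    6    7
r[n]    0    2    5    8   10   13   16   19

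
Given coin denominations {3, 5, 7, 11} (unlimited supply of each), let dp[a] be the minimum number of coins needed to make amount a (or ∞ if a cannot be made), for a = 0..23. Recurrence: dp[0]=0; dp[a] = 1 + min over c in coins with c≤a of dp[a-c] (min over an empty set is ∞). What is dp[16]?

 a  0  1  2  3  4  5  6  7  8  9 10 11 12 13 14 15 16 17 18 19 20 21 22 23
dp  0  -  -  1  -  1  2  1  2  3  2  1  2  3  2  3  2  3  2  3  4  3  2  3
(- denotes ∞ / unreachable)

2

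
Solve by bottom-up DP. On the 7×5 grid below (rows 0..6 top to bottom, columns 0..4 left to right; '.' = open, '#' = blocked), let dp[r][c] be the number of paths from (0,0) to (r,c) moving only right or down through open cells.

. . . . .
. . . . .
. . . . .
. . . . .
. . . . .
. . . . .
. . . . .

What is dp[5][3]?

r\c   0   1   2   3   4
  0   1   1   1   1   1
  1   1   2   3   4   5
  2   1   3   6  10  15
  3   1   4  10  20  35
  4   1   5  15  35  70
  5   1   6  21  56 126
  6   1   7  28  84 210

56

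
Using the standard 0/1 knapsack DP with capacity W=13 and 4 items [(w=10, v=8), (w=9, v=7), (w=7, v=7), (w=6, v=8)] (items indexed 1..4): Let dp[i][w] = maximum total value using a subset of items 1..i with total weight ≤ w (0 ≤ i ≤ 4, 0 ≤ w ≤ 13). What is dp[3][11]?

8

i\w   0   1   2   3   4   5   6   7   8   9  10  11  12  13
  0   0   0   0   0   0   0   0   0   0   0   0   0   0   0
  1   0   0   0   0   0   0   0   0   0   0   8   8   8   8
  2   0   0   0   0   0   0   0   0   0   7   8   8   8   8
  3   0   0   0   0   0   0   0   7   7   7   8   8   8   8
  4   0   0   0   0   0   0   8   8   8   8   8   8   8  15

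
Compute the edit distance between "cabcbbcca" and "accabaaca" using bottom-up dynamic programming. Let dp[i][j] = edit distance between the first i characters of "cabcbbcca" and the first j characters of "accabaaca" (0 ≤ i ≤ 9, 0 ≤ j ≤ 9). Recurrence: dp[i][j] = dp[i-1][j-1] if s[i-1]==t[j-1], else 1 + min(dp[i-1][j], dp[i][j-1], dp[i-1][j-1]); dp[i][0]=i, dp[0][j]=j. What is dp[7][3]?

4

   ''  a  c  c  a  b  a  a  c  a
''  0  1  2  3  4  5  6  7  8  9
 c  1  1  1  2  3  4  5  6  7  8
 a  2  1  2  2  2  3  4  5  6  7
 b  3  2  2  3  3  2  3  4  5  6
 c  4  3  2  2  3  3  3  4  4  5
 b  5  4  3  3  3  3  4  4  5  5
 b  6  5  4  4  4  3  4  5  5  6
 c  7  6  5  4  5  4  4  5  5  6
 c  8  7  6  5  5  5  5  5  5  6
 a  9  8  7  6  5  6  5  5  6  5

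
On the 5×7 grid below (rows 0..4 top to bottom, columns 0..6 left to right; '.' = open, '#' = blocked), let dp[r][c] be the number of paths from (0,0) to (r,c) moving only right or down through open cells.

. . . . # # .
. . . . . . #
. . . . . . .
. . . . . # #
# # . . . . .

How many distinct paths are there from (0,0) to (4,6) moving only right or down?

64

r\c   0   1   2   3   4   5   6
  0   1   1   1   1   0   0   0
  1   1   2   3   4   4   4   0
  2   1   3   6  10  14  18  18
  3   1   4  10  20  34   0   0
  4   0   0  10  30  64  64  64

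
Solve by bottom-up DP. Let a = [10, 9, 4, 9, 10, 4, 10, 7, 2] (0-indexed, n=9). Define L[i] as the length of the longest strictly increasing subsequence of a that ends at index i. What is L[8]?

   i    0    1    2    3    4    5    6    7    8
a[i]   10    9    4    9   10    4   10    7    2
L[i]    1    1    1    2    3    1    3    2    1

1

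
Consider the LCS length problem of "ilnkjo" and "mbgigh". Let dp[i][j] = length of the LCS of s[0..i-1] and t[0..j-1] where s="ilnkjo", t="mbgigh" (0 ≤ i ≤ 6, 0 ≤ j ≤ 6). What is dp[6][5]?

   ''  m  b  g  i  g  h
''  0  0  0  0  0  0  0
 i  0  0  0  0  1  1  1
 l  0  0  0  0  1  1  1
 n  0  0  0  0  1  1  1
 k  0  0  0  0  1  1  1
 j  0  0  0  0  1  1  1
 o  0  0  0  0  1  1  1

1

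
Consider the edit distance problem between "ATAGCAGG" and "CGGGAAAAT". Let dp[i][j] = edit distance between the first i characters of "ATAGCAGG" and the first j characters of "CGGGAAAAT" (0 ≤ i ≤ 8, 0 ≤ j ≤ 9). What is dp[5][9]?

7

   ''  C  G  G  G  A  A  A  A  T
''  0  1  2  3  4  5  6  7  8  9
 A  1  1  2  3  4  4  5  6  7  8
 T  2  2  2  3  4  5  5  6  7  7
 A  3  3  3  3  4  4  5  5  6  7
 G  4  4  3  3  3  4  5  6  6  7
 C  5  4  4  4  4  4  5  6  7  7
 A  6  5  5  5  5  4  4  5  6  7
 G  7  6  5  5  5  5  5  5  6  7
 G  8  7  6  5  5  6  6  6  6  7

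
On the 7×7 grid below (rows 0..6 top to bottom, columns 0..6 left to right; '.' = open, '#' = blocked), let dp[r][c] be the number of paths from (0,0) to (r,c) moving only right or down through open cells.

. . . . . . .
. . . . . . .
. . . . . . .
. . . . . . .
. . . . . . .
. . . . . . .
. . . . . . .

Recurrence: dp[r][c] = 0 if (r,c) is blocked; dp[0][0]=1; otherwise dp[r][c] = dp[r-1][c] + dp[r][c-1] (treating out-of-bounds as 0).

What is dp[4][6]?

210

r\c   0   1   2   3   4   5   6
  0   1   1   1   1   1   1   1
  1   1   2   3   4   5   6   7
  2   1   3   6  10  15  21  28
  3   1   4  10  20  35  56  84
  4   1   5  15  35  70 126 210
  5   1   6  21  56 126 252 462
  6   1   7  28  84 210 462 924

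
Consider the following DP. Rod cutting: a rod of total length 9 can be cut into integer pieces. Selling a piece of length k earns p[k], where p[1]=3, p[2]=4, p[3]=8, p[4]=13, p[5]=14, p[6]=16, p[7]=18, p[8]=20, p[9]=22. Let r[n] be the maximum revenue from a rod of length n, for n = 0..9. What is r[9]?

   n    0    1    2    3    4    5    6    7    8    9
r[n]    0    3    6    9   13   16   19   22   26   29

29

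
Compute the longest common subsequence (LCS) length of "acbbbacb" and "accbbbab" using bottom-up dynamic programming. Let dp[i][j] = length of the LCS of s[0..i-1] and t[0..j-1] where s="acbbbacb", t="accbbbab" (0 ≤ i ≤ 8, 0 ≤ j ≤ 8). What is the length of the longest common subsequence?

   ''  a  c  c  b  b  b  a  b
''  0  0  0  0  0  0  0  0  0
 a  0  1  1  1  1  1  1  1  1
 c  0  1  2  2  2  2  2  2  2
 b  0  1  2  2  3  3  3  3  3
 b  0  1  2  2  3  4  4  4  4
 b  0  1  2  2  3  4  5  5  5
 a  0  1  2  2  3  4  5  6  6
 c  0  1  2  3  3  4  5  6  6
 b  0  1  2  3  4  4  5  6  7

7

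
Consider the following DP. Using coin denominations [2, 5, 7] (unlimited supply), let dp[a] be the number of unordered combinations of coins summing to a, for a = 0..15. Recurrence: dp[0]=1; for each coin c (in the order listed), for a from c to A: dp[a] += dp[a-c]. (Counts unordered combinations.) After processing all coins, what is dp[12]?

after  coin     0     1     2     3     4     5     6     7     8     9    10    11    12    13    14    15
          2     1     0     1     0     1     0     1     0     1     0     1     0     1     0     1     0
          5     1     0     1     0     1     1     1     1     1     1     2     1     2     1     2     2
          7     1     0     1     0     1     1     1     2     1     2     2     2     3     2     4     3

3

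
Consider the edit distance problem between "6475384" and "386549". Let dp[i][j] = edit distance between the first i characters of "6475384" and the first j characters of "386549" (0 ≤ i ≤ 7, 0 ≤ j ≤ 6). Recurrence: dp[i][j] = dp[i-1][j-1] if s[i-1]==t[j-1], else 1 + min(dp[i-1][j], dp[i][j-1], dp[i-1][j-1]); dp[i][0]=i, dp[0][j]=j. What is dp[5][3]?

   ''  3  8  6  5  4  9
''  0  1  2  3  4  5  6
 6  1  1  2  2  3  4  5
 4  2  2  2  3  3  3  4
 7  3  3  3  3  4  4  4
 5  4  4  4  4  3  4  5
 3  5  4  5  5  4  4  5
 8  6  5  4  5  5  5  5
 4  7  6  5  5  6  5  6

5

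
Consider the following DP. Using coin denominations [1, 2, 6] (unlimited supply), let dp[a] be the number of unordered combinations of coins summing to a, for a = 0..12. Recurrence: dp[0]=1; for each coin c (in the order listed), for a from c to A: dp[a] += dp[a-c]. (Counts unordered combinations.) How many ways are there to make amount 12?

12

after  coin     0     1     2     3     4     5     6     7     8     9    10    11    12
          1     1     1     1     1     1     1     1     1     1     1     1     1     1
          2     1     1     2     2     3     3     4     4     5     5     6     6     7
          6     1     1     2     2     3     3     5     5     7     7     9     9    12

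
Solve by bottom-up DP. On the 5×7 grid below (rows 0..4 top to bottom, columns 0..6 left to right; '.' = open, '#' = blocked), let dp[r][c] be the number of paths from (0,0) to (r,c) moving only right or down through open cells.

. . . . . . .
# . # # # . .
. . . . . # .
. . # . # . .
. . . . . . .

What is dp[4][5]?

r\c   0   1   2   3   4   5   6
  0   1   1   1   1   1   1   1
  1   0   1   0   0   0   1   2
  2   0   1   1   1   1   0   2
  3   0   1   0   1   0   0   2
  4   0   1   1   2   2   2   4

2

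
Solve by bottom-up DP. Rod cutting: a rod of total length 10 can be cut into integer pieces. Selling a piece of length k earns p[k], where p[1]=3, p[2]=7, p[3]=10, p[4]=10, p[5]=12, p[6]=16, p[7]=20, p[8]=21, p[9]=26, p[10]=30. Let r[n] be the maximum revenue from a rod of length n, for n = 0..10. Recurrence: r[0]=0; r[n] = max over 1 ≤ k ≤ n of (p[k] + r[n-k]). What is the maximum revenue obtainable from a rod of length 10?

   n    0    1    2    3    4    5    6    7    8    9   10
r[n]    0    3    7   10   14   17   21   24   28   31   35

35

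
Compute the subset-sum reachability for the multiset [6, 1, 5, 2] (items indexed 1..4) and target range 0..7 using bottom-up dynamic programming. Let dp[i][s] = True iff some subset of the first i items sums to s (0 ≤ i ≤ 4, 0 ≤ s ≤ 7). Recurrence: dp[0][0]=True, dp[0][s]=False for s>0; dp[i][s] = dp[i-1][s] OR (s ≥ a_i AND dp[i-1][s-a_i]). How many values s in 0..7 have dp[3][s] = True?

5

i\s   0   1   2   3   4   5   6   7
  0   T   F   F   F   F   F   F   F
  1   T   F   F   F   F   F   T   F
  2   T   T   F   F   F   F   T   T
  3   T   T   F   F   F   T   T   T
  4   T   T   T   T   F   T   T   T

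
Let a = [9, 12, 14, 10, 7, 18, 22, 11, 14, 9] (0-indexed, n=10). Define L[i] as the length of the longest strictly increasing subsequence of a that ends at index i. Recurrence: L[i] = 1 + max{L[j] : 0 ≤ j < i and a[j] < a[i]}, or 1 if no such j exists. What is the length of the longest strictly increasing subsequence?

5

   i    0    1    2    3    4    5    6    7    8    9
a[i]    9   12   14   10    7   18   22   11   14    9
L[i]    1    2    3    2    1    4    5    3    4    2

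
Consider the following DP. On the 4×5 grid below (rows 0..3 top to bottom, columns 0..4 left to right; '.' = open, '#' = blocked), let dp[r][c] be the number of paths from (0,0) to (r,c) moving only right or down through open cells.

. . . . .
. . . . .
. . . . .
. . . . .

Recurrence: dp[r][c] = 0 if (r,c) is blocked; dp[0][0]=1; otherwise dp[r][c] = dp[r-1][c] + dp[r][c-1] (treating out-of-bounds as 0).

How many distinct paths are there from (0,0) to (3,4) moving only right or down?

35

r\c   0   1   2   3   4
  0   1   1   1   1   1
  1   1   2   3   4   5
  2   1   3   6  10  15
  3   1   4  10  20  35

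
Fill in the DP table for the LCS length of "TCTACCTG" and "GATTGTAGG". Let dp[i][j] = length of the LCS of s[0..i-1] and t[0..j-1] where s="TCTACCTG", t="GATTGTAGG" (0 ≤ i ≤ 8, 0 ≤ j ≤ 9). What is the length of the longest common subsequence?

   ''  G  A  T  T  G  T  A  G  G
''  0  0  0  0  0  0  0  0  0  0
 T  0  0  0  1  1  1  1  1  1  1
 C  0  0  0  1  1  1  1  1  1  1
 T  0  0  0  1  2  2  2  2  2  2
 A  0  0  1  1  2  2  2  3  3  3
 C  0  0  1  1  2  2  2  3  3  3
 C  0  0  1  1  2  2  2  3  3  3
 T  0  0  1  2  2  2  3  3  3  3
 G  0  1  1  2  2  3  3  3  4  4

4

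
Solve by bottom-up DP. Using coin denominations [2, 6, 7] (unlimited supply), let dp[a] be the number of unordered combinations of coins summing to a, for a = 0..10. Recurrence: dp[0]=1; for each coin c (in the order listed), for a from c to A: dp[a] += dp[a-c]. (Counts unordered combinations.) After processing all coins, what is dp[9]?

1

after  coin     0     1     2     3     4     5     6     7     8     9    10
          2     1     0     1     0     1     0     1     0     1     0     1
          6     1     0     1     0     1     0     2     0     2     0     2
          7     1     0     1     0     1     0     2     1     2     1     2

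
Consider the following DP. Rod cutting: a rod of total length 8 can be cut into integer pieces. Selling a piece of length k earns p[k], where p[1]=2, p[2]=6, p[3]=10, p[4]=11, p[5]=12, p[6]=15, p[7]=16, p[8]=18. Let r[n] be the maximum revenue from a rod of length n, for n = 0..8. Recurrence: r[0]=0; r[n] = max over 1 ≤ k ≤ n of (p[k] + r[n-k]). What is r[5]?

16

   n    0    1    2    3    4    5    6    7    8
r[n]    0    2    6   10   12   16   20   22   26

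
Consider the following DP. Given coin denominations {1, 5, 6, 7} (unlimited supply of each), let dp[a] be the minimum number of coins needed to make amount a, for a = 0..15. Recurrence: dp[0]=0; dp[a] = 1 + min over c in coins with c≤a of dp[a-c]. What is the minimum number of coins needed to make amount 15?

3

 a  0  1  2  3  4  5  6  7  8  9 10 11 12 13 14 15
dp  0  1  2  3  4  1  1  1  2  3  2  2  2  2  2  3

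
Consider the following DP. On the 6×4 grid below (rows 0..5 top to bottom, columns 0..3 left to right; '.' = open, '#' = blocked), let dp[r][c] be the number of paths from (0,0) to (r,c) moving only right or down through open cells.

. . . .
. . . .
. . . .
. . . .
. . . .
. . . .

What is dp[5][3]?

r\c   0   1   2   3
  0   1   1   1   1
  1   1   2   3   4
  2   1   3   6  10
  3   1   4  10  20
  4   1   5  15  35
  5   1   6  21  56

56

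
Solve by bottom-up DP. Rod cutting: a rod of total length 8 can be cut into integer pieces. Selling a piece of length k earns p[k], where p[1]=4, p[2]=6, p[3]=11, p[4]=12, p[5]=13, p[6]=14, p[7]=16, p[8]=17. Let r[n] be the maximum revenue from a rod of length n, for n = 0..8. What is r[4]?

16

   n    0    1    2    3    4    5    6    7    8
r[n]    0    4    8   12   16   20   24   28   32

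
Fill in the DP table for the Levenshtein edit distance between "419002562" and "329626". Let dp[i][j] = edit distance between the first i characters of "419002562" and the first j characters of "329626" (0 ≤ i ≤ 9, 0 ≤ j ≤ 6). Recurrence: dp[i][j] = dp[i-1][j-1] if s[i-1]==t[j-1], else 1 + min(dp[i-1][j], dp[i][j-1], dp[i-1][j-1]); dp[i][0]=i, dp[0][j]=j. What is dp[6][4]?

5

   ''  3  2  9  6  2  6
''  0  1  2  3  4  5  6
 4  1  1  2  3  4  5  6
 1  2  2  2  3  4  5  6
 9  3  3  3  2  3  4  5
 0  4  4  4  3  3  4  5
 0  5  5  5  4  4  4  5
 2  6  6  5  5  5  4  5
 5  7  7  6  6  6  5  5
 6  8  8  7  7  6  6  5
 2  9  9  8  8  7  6  6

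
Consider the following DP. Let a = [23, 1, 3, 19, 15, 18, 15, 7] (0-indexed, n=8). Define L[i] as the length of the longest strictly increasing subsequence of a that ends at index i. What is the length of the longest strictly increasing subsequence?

4

   i    0    1    2    3    4    5    6    7
a[i]   23    1    3   19   15   18   15    7
L[i]    1    1    2    3    3    4    3    3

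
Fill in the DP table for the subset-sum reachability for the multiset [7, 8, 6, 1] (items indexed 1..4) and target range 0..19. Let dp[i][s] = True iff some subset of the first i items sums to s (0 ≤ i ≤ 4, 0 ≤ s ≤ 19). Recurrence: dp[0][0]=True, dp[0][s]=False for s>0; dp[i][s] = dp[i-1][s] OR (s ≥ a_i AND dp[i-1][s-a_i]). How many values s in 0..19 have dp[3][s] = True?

i\s   0   1   2   3   4   5   6   7   8   9  10  11  12  13  14  15  16  17  18  19
  0   T   F   F   F   F   F   F   F   F   F   F   F   F   F   F   F   F   F   F   F
  1   T   F   F   F   F   F   F   T   F   F   F   F   F   F   F   F   F   F   F   F
  2   T   F   F   F   F   F   F   T   T   F   F   F   F   F   F   T   F   F   F   F
  3   T   F   F   F   F   F   T   T   T   F   F   F   F   T   T   T   F   F   F   F
  4   T   T   F   F   F   F   T   T   T   T   F   F   F   T   T   T   T   F   F   F

7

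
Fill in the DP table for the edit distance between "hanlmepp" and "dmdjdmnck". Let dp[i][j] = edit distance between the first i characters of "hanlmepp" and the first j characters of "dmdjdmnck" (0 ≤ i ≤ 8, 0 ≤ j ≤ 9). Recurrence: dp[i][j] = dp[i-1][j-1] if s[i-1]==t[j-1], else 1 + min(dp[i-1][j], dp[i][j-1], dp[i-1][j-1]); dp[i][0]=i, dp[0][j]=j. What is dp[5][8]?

   ''  d  m  d  j  d  m  n  c  k
''  0  1  2  3  4  5  6  7  8  9
 h  1  1  2  3  4  5  6  7  8  9
 a  2  2  2  3  4  5  6  7  8  9
 n  3  3  3  3  4  5  6  6  7  8
 l  4  4  4  4  4  5  6  7  7  8
 m  5  5  4  5  5  5  5  6  7  8
 e  6  6  5  5  6  6  6  6  7  8
 p  7  7  6  6  6  7  7  7  7  8
 p  8  8  7  7  7  7  8  8  8  8

7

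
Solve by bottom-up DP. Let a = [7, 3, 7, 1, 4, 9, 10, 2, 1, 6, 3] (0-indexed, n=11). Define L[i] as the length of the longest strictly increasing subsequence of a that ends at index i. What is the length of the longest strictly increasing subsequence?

   i    0    1    2    3    4    5    6    7    8    9   10
a[i]    7    3    7    1    4    9   10    2    1    6    3
L[i]    1    1    2    1    2    3    4    2    1    3    3

4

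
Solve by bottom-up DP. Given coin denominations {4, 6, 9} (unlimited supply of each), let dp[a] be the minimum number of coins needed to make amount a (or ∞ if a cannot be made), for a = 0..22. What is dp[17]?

3

 a  0  1  2  3  4  5  6  7  8  9 10 11 12 13 14 15 16 17 18 19 20 21 22
dp  0  -  -  -  1  -  1  -  2  1  2  -  2  2  3  2  3  3  2  3  4  3  3
(- denotes ∞ / unreachable)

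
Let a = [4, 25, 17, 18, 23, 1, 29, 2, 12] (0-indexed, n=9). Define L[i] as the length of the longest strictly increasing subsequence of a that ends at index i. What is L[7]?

2

   i    0    1    2    3    4    5    6    7    8
a[i]    4   25   17   18   23    1   29    2   12
L[i]    1    2    2    3    4    1    5    2    3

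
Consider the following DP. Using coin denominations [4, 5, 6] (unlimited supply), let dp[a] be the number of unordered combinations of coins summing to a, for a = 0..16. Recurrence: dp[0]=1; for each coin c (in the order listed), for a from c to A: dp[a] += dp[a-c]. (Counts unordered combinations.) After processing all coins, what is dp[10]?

2

after  coin     0     1     2     3     4     5     6     7     8     9    10    11    12    13    14    15    16
          4     1     0     0     0     1     0     0     0     1     0     0     0     1     0     0     0     1
          5     1     0     0     0     1     1     0     0     1     1     1     0     1     1     1     1     1
          6     1     0     0     0     1     1     1     0     1     1     2     1     2     1     2     2     3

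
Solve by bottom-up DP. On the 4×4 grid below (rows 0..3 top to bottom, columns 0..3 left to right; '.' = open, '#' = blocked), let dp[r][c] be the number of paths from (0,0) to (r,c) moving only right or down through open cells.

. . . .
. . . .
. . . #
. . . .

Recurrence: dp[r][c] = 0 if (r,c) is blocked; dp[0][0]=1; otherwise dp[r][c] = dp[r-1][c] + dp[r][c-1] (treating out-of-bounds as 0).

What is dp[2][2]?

r\c   0   1   2   3
  0   1   1   1   1
  1   1   2   3   4
  2   1   3   6   0
  3   1   4  10  10

6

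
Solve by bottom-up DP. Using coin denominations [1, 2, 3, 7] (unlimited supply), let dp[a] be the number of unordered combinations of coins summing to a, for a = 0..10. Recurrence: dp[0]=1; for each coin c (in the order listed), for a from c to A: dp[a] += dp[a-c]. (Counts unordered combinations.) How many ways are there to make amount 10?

after  coin     0     1     2     3     4     5     6     7     8     9    10
          1     1     1     1     1     1     1     1     1     1     1     1
          2     1     1     2     2     3     3     4     4     5     5     6
          3     1     1     2     3     4     5     7     8    10    12    14
          7     1     1     2     3     4     5     7     9    11    14    17

17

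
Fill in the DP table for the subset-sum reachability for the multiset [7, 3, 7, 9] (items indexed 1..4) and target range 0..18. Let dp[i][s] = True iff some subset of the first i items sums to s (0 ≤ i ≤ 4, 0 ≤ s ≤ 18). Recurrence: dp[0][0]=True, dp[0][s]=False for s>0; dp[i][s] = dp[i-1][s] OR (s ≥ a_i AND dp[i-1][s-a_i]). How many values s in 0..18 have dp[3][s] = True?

6

i\s   0   1   2   3   4   5   6   7   8   9  10  11  12  13  14  15  16  17  18
  0   T   F   F   F   F   F   F   F   F   F   F   F   F   F   F   F   F   F   F
  1   T   F   F   F   F   F   F   T   F   F   F   F   F   F   F   F   F   F   F
  2   T   F   F   T   F   F   F   T   F   F   T   F   F   F   F   F   F   F   F
  3   T   F   F   T   F   F   F   T   F   F   T   F   F   F   T   F   F   T   F
  4   T   F   F   T   F   F   F   T   F   T   T   F   T   F   T   F   T   T   F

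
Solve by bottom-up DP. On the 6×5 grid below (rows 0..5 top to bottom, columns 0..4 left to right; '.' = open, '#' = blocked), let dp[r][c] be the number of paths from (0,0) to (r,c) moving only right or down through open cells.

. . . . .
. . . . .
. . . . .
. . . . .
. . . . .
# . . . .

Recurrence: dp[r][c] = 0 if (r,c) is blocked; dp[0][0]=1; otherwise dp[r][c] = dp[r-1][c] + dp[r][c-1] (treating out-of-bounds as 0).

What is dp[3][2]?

10

r\c   0   1   2   3   4
  0   1   1   1   1   1
  1   1   2   3   4   5
  2   1   3   6  10  15
  3   1   4  10  20  35
  4   1   5  15  35  70
  5   0   5  20  55 125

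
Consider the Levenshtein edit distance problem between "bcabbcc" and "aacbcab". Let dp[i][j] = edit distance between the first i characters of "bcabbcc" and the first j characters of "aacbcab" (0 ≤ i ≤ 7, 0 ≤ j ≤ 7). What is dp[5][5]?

   ''  a  a  c  b  c  a  b
''  0  1  2  3  4  5  6  7
 b  1  1  2  3  3  4  5  6
 c  2  2  2  2  3  3  4  5
 a  3  2  2  3  3  4  3  4
 b  4  3  3  3  3  4  4  3
 b  5  4  4  4  3  4  5  4
 c  6  5  5  4  4  3  4  5
 c  7  6  6  5  5  4  4  5

4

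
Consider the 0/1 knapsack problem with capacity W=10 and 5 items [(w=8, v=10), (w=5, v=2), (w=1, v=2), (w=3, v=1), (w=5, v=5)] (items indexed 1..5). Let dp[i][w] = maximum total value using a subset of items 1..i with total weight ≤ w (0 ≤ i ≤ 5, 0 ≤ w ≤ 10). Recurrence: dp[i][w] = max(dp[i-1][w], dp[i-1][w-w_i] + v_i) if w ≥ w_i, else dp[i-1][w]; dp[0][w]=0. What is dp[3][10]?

12

i\w   0   1   2   3   4   5   6   7   8   9  10
  0   0   0   0   0   0   0   0   0   0   0   0
  1   0   0   0   0   0   0   0   0  10  10  10
  2   0   0   0   0   0   2   2   2  10  10  10
  3   0   2   2   2   2   2   4   4  10  12  12
  4   0   2   2   2   3   3   4   4  10  12  12
  5   0   2   2   2   3   5   7   7  10  12  12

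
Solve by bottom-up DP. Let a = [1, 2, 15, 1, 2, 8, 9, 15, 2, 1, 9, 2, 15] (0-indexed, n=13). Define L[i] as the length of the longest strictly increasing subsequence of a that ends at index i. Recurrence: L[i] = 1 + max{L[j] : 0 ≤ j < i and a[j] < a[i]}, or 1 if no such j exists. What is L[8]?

2

   i    0    1    2    3    4    5    6    7    8    9   10   11   12
a[i]    1    2   15    1    2    8    9   15    2    1    9    2   15
L[i]    1    2    3    1    2    3    4    5    2    1    4    2    5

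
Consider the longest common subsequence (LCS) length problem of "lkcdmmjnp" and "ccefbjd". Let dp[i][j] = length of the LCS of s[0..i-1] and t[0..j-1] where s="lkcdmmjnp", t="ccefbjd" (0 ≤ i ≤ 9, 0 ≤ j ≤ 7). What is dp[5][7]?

2

   ''  c  c  e  f  b  j  d
''  0  0  0  0  0  0  0  0
 l  0  0  0  0  0  0  0  0
 k  0  0  0  0  0  0  0  0
 c  0  1  1  1  1  1  1  1
 d  0  1  1  1  1  1  1  2
 m  0  1  1  1  1  1  1  2
 m  0  1  1  1  1  1  1  2
 j  0  1  1  1  1  1  2  2
 n  0  1  1  1  1  1  2  2
 p  0  1  1  1  1  1  2  2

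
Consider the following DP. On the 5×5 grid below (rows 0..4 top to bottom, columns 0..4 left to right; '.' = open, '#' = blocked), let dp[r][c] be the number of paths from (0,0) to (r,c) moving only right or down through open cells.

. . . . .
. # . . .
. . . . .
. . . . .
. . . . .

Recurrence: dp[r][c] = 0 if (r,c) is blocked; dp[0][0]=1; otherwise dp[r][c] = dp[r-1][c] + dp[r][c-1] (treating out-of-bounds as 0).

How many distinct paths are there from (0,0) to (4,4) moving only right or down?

30

r\c   0   1   2   3   4
  0   1   1   1   1   1
  1   1   0   1   2   3
  2   1   1   2   4   7
  3   1   2   4   8  15
  4   1   3   7  15  30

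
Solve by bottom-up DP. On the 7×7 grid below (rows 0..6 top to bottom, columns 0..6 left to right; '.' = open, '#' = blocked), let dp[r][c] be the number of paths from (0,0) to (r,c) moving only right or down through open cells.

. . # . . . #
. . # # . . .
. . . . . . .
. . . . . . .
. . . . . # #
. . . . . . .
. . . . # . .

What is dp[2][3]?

r\c   0   1   2   3   4   5   6
  0   1   1   0   0   0   0   0
  1   1   2   0   0   0   0   0
  2   1   3   3   3   3   3   3
  3   1   4   7  10  13  16  19
  4   1   5  12  22  35   0   0
  5   1   6  18  40  75  75  75
  6   1   7  25  65   0  75 150

3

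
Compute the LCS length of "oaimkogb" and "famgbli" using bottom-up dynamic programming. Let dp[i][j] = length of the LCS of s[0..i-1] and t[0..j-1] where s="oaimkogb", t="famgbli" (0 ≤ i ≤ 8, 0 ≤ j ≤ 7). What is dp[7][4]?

3

   ''  f  a  m  g  b  l  i
''  0  0  0  0  0  0  0  0
 o  0  0  0  0  0  0  0  0
 a  0  0  1  1  1  1  1  1
 i  0  0  1  1  1  1  1  2
 m  0  0  1  2  2  2  2  2
 k  0  0  1  2  2  2  2  2
 o  0  0  1  2  2  2  2  2
 g  0  0  1  2  3  3  3  3
 b  0  0  1  2  3  4  4  4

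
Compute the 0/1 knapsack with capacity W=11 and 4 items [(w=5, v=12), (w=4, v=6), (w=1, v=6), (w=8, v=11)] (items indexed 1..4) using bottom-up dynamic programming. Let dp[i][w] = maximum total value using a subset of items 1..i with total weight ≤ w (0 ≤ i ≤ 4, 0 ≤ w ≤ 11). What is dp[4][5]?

i\w   0   1   2   3   4   5   6   7   8   9  10  11
  0   0   0   0   0   0   0   0   0   0   0   0   0
  1   0   0   0   0   0  12  12  12  12  12  12  12
  2   0   0   0   0   6  12  12  12  12  18  18  18
  3   0   6   6   6   6  12  18  18  18  18  24  24
  4   0   6   6   6   6  12  18  18  18  18  24  24

12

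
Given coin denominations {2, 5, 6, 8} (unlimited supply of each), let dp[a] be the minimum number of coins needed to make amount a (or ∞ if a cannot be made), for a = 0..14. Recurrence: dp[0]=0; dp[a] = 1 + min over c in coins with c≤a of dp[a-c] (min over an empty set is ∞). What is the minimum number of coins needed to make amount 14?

2

 a  0  1  2  3  4  5  6  7  8  9 10 11 12 13 14
dp  0  -  1  -  2  1  1  2  1  3  2  2  2  2  2
(- denotes ∞ / unreachable)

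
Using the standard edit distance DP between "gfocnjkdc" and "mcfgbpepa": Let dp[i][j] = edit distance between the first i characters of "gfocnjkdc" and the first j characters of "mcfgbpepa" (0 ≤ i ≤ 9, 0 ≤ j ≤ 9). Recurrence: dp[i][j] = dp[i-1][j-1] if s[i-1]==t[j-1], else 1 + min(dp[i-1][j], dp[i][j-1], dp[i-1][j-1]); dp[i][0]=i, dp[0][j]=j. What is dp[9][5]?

8

   ''  m  c  f  g  b  p  e  p  a
''  0  1  2  3  4  5  6  7  8  9
 g  1  1  2  3  3  4  5  6  7  8
 f  2  2  2  2  3  4  5  6  7  8
 o  3  3  3  3  3  4  5  6  7  8
 c  4  4  3  4  4  4  5  6  7  8
 n  5  5  4  4  5  5  5  6  7  8
 j  6  6  5  5  5  6  6  6  7  8
 k  7  7  6  6  6  6  7  7  7  8
 d  8  8  7  7  7  7  7  8  8  8
 c  9  9  8  8  8  8  8  8  9  9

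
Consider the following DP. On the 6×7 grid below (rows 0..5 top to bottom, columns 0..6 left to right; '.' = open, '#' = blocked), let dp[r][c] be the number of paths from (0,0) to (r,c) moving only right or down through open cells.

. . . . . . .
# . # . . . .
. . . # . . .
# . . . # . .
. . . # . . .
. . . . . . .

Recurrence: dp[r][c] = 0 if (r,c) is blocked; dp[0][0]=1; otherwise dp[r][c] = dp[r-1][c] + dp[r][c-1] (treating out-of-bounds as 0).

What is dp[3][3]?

r\c   0   1   2   3   4   5   6
  0   1   1   1   1   1   1   1
  1   0   1   0   1   2   3   4
  2   0   1   1   0   2   5   9
  3   0   1   2   2   0   5  14
  4   0   1   3   0   0   5  19
  5   0   1   4   4   4   9  28

2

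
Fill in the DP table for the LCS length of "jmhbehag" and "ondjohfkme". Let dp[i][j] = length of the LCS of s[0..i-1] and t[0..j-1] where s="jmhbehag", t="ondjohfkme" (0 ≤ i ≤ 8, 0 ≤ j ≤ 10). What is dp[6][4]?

1

   ''  o  n  d  j  o  h  f  k  m  e
''  0  0  0  0  0  0  0  0  0  0  0
 j  0  0  0  0  1  1  1  1  1  1  1
 m  0  0  0  0  1  1  1  1  1  2  2
 h  0  0  0  0  1  1  2  2  2  2  2
 b  0  0  0  0  1  1  2  2  2  2  2
 e  0  0  0  0  1  1  2  2  2  2  3
 h  0  0  0  0  1  1  2  2  2  2  3
 a  0  0  0  0  1  1  2  2  2  2  3
 g  0  0  0  0  1  1  2  2  2  2  3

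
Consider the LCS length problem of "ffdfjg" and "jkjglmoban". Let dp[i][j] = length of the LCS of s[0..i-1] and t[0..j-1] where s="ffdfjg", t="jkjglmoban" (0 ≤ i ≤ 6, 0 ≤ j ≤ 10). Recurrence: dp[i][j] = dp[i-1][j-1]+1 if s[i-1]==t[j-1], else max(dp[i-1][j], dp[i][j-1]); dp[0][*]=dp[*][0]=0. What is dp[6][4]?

2

   ''  j  k  j  g  l  m  o  b  a  n
''  0  0  0  0  0  0  0  0  0  0  0
 f  0  0  0  0  0  0  0  0  0  0  0
 f  0  0  0  0  0  0  0  0  0  0  0
 d  0  0  0  0  0  0  0  0  0  0  0
 f  0  0  0  0  0  0  0  0  0  0  0
 j  0  1  1  1  1  1  1  1  1  1  1
 g  0  1  1  1  2  2  2  2  2  2  2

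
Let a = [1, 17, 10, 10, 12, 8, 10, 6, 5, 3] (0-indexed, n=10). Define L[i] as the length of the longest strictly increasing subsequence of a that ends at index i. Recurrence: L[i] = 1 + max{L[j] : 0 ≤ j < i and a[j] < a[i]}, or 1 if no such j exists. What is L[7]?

2

   i    0    1    2    3    4    5    6    7    8    9
a[i]    1   17   10   10   12    8   10    6    5    3
L[i]    1    2    2    2    3    2    3    2    2    2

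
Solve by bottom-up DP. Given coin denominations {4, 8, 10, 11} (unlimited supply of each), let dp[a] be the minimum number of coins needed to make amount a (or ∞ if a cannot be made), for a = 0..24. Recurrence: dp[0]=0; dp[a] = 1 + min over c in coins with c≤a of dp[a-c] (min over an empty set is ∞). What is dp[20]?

 a  0  1  2  3  4  5  6  7  8  9 10 11 12 13 14 15 16 17 18 19 20 21 22 23 24
dp  0  -  -  -  1  -  -  -  1  -  1  1  2  -  2  2  2  -  2  2  2  2  2  3  3
(- denotes ∞ / unreachable)

2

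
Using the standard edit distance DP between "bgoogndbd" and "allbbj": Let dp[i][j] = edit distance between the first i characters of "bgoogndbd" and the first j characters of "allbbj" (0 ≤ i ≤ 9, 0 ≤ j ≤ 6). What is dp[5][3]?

   ''  a  l  l  b  b  j
''  0  1  2  3  4  5  6
 b  1  1  2  3  3  4  5
 g  2  2  2  3  4  4  5
 o  3  3  3  3  4  5  5
 o  4  4  4  4  4  5  6
 g  5  5  5  5  5  5  6
 n  6  6  6  6  6  6  6
 d  7  7  7  7  7  7  7
 b  8  8  8  8  7  7  8
 d  9  9  9  9  8  8  8

5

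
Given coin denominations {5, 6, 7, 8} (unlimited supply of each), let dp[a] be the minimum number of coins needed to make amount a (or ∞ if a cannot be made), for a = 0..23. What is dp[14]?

2

 a  0  1  2  3  4  5  6  7  8  9 10 11 12 13 14 15 16 17 18 19 20 21 22 23
dp  0  -  -  -  -  1  1  1  1  -  2  2  2  2  2  2  2  3  3  3  3  3  3  3
(- denotes ∞ / unreachable)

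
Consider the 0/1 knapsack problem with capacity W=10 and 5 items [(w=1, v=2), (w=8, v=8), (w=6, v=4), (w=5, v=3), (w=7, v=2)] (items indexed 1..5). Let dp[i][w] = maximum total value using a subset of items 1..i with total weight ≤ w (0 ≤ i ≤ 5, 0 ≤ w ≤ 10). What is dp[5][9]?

i\w   0   1   2   3   4   5   6   7   8   9  10
  0   0   0   0   0   0   0   0   0   0   0   0
  1   0   2   2   2   2   2   2   2   2   2   2
  2   0   2   2   2   2   2   2   2   8  10  10
  3   0   2   2   2   2   2   4   6   8  10  10
  4   0   2   2   2   2   3   5   6   8  10  10
  5   0   2   2   2   2   3   5   6   8  10  10

10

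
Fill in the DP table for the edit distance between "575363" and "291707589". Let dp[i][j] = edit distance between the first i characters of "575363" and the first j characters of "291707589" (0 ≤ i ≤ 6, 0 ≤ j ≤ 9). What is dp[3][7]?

5

   ''  2  9  1  7  0  7  5  8  9
''  0  1  2  3  4  5  6  7  8  9
 5  1  1  2  3  4  5  6  6  7  8
 7  2  2  2  3  3  4  5  6  7  8
 5  3  3  3  3  4  4  5  5  6  7
 3  4  4  4  4  4  5  5  6  6  7
 6  5  5  5  5  5  5  6  6  7  7
 3  6  6  6  6  6  6  6  7  7  8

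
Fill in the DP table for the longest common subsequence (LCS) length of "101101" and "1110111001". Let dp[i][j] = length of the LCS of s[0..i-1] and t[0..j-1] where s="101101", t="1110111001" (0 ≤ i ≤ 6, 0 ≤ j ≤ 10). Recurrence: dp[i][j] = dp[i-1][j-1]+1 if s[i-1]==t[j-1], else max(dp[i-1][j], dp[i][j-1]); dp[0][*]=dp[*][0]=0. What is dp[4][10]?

4

   ''  1  1  1  0  1  1  1  0  0  1
''  0  0  0  0  0  0  0  0  0  0  0
 1  0  1  1  1  1  1  1  1  1  1  1
 0  0  1  1  1  2  2  2  2  2  2  2
 1  0  1  2  2  2  3  3  3  3  3  3
 1  0  1  2  3  3  3  4  4  4  4  4
 0  0  1  2  3  4  4  4  4  5  5  5
 1  0  1  2  3  4  5  5  5  5  5  6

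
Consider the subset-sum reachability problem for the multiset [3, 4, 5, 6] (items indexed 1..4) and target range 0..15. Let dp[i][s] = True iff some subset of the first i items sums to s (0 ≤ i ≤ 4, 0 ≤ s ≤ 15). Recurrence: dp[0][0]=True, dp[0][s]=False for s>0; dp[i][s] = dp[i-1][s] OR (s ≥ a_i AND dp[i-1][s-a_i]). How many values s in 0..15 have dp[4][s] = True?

i\s   0   1   2   3   4   5   6   7   8   9  10  11  12  13  14  15
  0   T   F   F   F   F   F   F   F   F   F   F   F   F   F   F   F
  1   T   F   F   T   F   F   F   F   F   F   F   F   F   F   F   F
  2   T   F   F   T   T   F   F   T   F   F   F   F   F   F   F   F
  3   T   F   F   T   T   T   F   T   T   T   F   F   T   F   F   F
  4   T   F   F   T   T   T   T   T   T   T   T   T   T   T   T   T

14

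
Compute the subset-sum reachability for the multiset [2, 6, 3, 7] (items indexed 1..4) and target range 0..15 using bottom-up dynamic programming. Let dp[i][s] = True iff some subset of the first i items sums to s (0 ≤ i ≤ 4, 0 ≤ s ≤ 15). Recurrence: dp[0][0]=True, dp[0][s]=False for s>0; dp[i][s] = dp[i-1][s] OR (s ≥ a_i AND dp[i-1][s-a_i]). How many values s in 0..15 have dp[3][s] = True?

i\s   0   1   2   3   4   5   6   7   8   9  10  11  12  13  14  15
  0   T   F   F   F   F   F   F   F   F   F   F   F   F   F   F   F
  1   T   F   T   F   F   F   F   F   F   F   F   F   F   F   F   F
  2   T   F   T   F   F   F   T   F   T   F   F   F   F   F   F   F
  3   T   F   T   T   F   T   T   F   T   T   F   T   F   F   F   F
  4   T   F   T   T   F   T   T   T   T   T   T   T   T   T   F   T

8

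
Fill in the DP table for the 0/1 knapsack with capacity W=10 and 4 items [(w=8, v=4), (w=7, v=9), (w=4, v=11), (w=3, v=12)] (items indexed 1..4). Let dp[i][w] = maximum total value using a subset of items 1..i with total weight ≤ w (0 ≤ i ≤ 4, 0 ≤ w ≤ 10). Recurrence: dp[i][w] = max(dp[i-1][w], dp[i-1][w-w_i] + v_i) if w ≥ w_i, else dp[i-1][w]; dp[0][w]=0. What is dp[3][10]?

i\w   0   1   2   3   4   5   6   7   8   9  10
  0   0   0   0   0   0   0   0   0   0   0   0
  1   0   0   0   0   0   0   0   0   4   4   4
  2   0   0   0   0   0   0   0   9   9   9   9
  3   0   0   0   0  11  11  11  11  11  11  11
  4   0   0   0  12  12  12  12  23  23  23  23

11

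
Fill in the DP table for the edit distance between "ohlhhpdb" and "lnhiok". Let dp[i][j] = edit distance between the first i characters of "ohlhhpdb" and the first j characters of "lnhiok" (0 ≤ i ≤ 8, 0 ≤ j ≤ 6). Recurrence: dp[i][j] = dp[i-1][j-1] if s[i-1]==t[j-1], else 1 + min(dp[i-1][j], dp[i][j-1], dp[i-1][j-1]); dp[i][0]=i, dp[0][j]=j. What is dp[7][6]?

6

   ''  l  n  h  i  o  k
''  0  1  2  3  4  5  6
 o  1  1  2  3  4  4  5
 h  2  2  2  2  3  4  5
 l  3  2  3  3  3  4  5
 h  4  3  3  3  4  4  5
 h  5  4  4  3  4  5  5
 p  6  5  5  4  4  5  6
 d  7  6  6  5  5  5  6
 b  8  7  7  6  6  6  6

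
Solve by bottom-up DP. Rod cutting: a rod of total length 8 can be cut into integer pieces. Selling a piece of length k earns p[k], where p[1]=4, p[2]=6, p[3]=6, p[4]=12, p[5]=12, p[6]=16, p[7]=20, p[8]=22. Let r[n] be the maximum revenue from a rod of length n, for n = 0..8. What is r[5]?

20

   n    0    1    2    3    4    5    6    7    8
r[n]    0    4    8   12   16   20   24   28   32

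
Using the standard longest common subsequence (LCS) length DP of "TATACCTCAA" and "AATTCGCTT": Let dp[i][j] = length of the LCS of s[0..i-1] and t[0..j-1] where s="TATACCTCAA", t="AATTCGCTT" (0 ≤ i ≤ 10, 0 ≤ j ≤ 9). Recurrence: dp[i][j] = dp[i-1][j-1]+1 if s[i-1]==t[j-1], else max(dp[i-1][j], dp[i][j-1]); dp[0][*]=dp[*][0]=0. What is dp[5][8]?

3

   ''  A  A  T  T  C  G  C  T  T
''  0  0  0  0  0  0  0  0  0  0
 T  0  0  0  1  1  1  1  1  1  1
 A  0  1  1  1  1  1  1  1  1  1
 T  0  1  1  2  2  2  2  2  2  2
 A  0  1  2  2  2  2  2  2  2  2
 C  0  1  2  2  2  3  3  3  3  3
 C  0  1  2  2  2  3  3  4  4  4
 T  0  1  2  3  3  3  3  4  5  5
 C  0  1  2  3  3  4  4  4  5  5
 A  0  1  2  3  3  4  4  4  5  5
 A  0  1  2  3  3  4  4  4  5  5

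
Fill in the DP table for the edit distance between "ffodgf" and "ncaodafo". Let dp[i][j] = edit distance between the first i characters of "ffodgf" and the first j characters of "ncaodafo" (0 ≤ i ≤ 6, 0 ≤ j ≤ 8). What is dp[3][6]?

5

   ''  n  c  a  o  d  a  f  o
''  0  1  2  3  4  5  6  7  8
 f  1  1  2  3  4  5  6  6  7
 f  2  2  2  3  4  5  6  6  7
 o  3  3  3  3  3  4  5  6  6
 d  4  4  4  4  4  3  4  5  6
 g  5  5  5  5  5  4  4  5  6
 f  6  6  6  6  6  5  5  4  5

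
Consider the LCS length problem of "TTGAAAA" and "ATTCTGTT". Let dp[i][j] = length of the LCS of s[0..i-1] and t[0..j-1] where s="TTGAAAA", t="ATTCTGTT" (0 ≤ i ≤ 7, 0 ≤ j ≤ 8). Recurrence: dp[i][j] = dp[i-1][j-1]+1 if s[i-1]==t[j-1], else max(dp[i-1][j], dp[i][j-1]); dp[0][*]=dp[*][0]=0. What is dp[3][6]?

3

   ''  A  T  T  C  T  G  T  T
''  0  0  0  0  0  0  0  0  0
 T  0  0  1  1  1  1  1  1  1
 T  0  0  1  2  2  2  2  2  2
 G  0  0  1  2  2  2  3  3  3
 A  0  1  1  2  2  2  3  3  3
 A  0  1  1  2  2  2  3  3  3
 A  0  1  1  2  2  2  3  3  3
 A  0  1  1  2  2  2  3  3  3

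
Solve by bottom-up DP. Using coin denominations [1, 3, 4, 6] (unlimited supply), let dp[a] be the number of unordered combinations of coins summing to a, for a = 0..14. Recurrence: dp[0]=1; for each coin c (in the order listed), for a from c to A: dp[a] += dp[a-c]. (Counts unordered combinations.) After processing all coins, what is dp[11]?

12

after  coin     0     1     2     3     4     5     6     7     8     9    10    11    12    13    14
          1     1     1     1     1     1     1     1     1     1     1     1     1     1     1     1
          3     1     1     1     2     2     2     3     3     3     4     4     4     5     5     5
          4     1     1     1     2     3     3     4     5     6     7     8     9    11    12    13
          6     1     1     1     2     3     3     5     6     7     9    11    12    16    18    20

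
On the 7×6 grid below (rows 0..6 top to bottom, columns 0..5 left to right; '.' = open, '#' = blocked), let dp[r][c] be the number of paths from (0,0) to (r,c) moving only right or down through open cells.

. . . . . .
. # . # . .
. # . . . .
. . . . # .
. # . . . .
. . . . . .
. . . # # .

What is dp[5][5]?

r\c   0   1   2   3   4   5
  0   1   1   1   1   1   1
  1   1   0   1   0   1   2
  2   1   0   1   1   2   4
  3   1   1   2   3   0   4
  4   1   0   2   5   5   9
  5   1   1   3   8  13  22
  6   1   2   5   0   0  22

22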